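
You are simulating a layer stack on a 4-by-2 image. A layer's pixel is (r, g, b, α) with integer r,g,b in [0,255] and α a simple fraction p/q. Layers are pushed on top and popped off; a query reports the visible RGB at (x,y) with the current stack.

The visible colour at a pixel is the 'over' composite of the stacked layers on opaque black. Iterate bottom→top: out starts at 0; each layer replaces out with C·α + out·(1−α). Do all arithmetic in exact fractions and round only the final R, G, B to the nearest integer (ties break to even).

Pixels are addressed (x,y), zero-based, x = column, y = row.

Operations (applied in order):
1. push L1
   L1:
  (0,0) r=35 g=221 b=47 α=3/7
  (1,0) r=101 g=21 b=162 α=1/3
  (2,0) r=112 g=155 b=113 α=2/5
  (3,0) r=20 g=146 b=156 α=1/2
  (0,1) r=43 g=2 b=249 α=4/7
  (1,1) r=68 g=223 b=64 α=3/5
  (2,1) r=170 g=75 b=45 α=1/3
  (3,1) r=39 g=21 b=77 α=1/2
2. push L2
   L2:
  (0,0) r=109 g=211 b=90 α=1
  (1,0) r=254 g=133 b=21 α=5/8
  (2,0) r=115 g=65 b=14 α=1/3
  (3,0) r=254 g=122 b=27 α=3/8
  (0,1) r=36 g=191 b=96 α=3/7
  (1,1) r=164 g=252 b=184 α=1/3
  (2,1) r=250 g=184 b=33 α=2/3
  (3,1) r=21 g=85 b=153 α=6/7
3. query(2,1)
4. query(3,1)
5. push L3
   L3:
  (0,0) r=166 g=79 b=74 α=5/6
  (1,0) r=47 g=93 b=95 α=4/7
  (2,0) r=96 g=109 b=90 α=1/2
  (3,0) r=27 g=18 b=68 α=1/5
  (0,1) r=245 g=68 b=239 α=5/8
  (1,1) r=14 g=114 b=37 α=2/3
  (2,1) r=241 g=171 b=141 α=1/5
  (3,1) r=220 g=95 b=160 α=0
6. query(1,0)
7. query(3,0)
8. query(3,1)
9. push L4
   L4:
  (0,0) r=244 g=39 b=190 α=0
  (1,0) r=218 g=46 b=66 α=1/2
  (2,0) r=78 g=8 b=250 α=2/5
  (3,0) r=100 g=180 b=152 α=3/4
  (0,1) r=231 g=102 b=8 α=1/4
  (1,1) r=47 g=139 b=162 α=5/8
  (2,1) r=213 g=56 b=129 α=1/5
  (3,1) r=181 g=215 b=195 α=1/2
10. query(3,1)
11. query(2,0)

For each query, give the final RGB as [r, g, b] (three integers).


at x=2,y=1 over L1,L2:
+L1 (α=1/3) → [170/3, 25, 15]
+L2 (α=2/3) → [1670/9, 131, 27]
rounded: [186, 131, 27]

at x=3,y=1 over L1,L2:
after L1 α=1/2: [39/2, 21/2, 77/2]
after L2 α=6/7: [291/14, 1041/14, 1913/14]
→ [21, 74, 137]

query (1,0) [L1,L2,L3] — begin 0,0,0
L1 α=1/3: [101/3, 7, 54]
L2 α=5/8: [1371/8, 343/4, 267/8]
L3 α=4/7: [5617/56, 2517/28, 3841/56]
= [100, 90, 69]

(3,0) stack=L1,L2,L3; from [0,0,0]:
+L1 (α=1/2) → [10, 73, 78]
+L2 (α=3/8) → [203/2, 731/8, 471/8]
+L3 (α=1/5) → [433/5, 767/10, 607/10]
rounded: [87, 77, 61]

at x=3,y=1 over L1,L2,L3:
after L1 α=1/2: [39/2, 21/2, 77/2]
after L2 α=6/7: [291/14, 1041/14, 1913/14]
after L3 α=0: [291/14, 1041/14, 1913/14]
rounded: [21, 74, 137]

query (3,1) [L1,L2,L3,L4] — begin 0,0,0
after L1 α=1/2: [39/2, 21/2, 77/2]
after L2 α=6/7: [291/14, 1041/14, 1913/14]
after L3 α=0: [291/14, 1041/14, 1913/14]
after L4 α=1/2: [2825/28, 4051/28, 4643/28]
rounded: [101, 145, 166]

at x=2,y=0 over L1,L2,L3,L4:
L1 α=2/5: [224/5, 62, 226/5]
L2 α=1/3: [341/5, 63, 174/5]
L3 α=1/2: [821/10, 86, 312/5]
L4 α=2/5: [4023/50, 274/5, 3436/25]
= [80, 55, 137]


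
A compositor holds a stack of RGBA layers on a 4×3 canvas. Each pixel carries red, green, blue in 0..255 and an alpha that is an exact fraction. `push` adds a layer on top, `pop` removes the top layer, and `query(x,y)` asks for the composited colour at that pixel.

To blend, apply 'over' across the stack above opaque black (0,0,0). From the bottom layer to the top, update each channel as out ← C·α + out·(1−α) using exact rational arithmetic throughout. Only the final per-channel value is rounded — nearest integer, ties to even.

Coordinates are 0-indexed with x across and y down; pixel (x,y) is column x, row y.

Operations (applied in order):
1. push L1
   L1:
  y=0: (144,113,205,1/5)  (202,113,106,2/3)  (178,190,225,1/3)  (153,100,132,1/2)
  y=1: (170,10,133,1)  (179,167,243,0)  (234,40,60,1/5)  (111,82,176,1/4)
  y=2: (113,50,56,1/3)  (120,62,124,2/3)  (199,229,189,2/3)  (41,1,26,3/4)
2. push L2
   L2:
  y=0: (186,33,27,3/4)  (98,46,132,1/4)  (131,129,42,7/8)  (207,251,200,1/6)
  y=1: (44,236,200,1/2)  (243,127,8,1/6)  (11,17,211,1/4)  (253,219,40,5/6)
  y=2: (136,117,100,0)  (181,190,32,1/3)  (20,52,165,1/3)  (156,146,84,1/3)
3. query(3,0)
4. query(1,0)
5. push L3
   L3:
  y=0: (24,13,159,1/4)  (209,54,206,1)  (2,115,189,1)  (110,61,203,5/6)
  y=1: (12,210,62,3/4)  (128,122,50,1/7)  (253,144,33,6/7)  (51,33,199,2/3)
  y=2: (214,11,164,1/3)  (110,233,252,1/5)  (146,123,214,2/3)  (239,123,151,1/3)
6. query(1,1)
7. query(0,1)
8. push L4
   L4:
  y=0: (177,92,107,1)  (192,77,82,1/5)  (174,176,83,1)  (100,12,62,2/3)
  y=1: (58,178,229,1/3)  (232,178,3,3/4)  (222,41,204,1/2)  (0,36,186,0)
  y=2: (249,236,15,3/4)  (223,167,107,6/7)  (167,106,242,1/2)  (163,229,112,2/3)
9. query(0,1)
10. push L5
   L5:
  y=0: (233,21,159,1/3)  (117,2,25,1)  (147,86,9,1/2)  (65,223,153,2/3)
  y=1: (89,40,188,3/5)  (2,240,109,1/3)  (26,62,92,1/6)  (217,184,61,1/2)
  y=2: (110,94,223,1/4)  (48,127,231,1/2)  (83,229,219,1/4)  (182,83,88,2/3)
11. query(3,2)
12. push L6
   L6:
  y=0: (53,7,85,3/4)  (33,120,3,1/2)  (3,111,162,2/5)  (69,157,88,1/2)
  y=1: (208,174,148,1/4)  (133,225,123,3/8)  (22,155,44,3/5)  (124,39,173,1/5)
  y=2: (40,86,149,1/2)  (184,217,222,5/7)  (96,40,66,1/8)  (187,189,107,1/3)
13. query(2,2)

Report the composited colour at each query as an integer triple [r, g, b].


(3,0) stack=L1,L2; from [0,0,0]:
+L1 (α=1/2) → [153/2, 50, 66]
+L2 (α=1/6) → [393/4, 167/2, 265/3]
rounded: [98, 84, 88]

at x=1,y=0 over L1,L2:
after L1 α=2/3: [404/3, 226/3, 212/3]
after L2 α=1/4: [251/2, 68, 86]
= [126, 68, 86]

query (1,1) [L1,L2,L3] — begin 0,0,0
after L1 α=0: [0, 0, 0]
after L2 α=1/6: [81/2, 127/6, 4/3]
after L3 α=1/7: [53, 249/7, 58/7]
= [53, 36, 8]

at x=0,y=1 over L1,L2,L3:
after L1 α=1: [170, 10, 133]
after L2 α=1/2: [107, 123, 333/2]
after L3 α=3/4: [143/4, 753/4, 705/8]
rounded: [36, 188, 88]

(0,1) stack=L1,L2,L3,L4; from [0,0,0]:
L1 α=1: [170, 10, 133]
L2 α=1/2: [107, 123, 333/2]
L3 α=3/4: [143/4, 753/4, 705/8]
L4 α=1/3: [259/6, 1109/6, 1621/12]
rounded: [43, 185, 135]

query (3,2) [L1,L2,L3,L4,L5] — begin 0,0,0
L1 α=3/4: [123/4, 3/4, 39/2]
L2 α=1/3: [145/2, 295/6, 41]
L3 α=1/3: [128, 664/9, 233/3]
L4 α=2/3: [454/3, 4786/27, 905/9]
L5 α=2/3: [1546/9, 9268/81, 2489/27]
→ [172, 114, 92]

query (2,2) [L1,L2,L3,L4,L5,L6] — begin 0,0,0
L1 α=2/3: [398/3, 458/3, 126]
L2 α=1/3: [856/9, 1072/9, 139]
L3 α=2/3: [3484/27, 3286/27, 189]
L4 α=1/2: [7993/54, 3074/27, 431/2]
L5 α=1/4: [9487/72, 5135/36, 1731/8]
L6 α=1/8: [73321/576, 37385/288, 12645/64]
→ [127, 130, 198]


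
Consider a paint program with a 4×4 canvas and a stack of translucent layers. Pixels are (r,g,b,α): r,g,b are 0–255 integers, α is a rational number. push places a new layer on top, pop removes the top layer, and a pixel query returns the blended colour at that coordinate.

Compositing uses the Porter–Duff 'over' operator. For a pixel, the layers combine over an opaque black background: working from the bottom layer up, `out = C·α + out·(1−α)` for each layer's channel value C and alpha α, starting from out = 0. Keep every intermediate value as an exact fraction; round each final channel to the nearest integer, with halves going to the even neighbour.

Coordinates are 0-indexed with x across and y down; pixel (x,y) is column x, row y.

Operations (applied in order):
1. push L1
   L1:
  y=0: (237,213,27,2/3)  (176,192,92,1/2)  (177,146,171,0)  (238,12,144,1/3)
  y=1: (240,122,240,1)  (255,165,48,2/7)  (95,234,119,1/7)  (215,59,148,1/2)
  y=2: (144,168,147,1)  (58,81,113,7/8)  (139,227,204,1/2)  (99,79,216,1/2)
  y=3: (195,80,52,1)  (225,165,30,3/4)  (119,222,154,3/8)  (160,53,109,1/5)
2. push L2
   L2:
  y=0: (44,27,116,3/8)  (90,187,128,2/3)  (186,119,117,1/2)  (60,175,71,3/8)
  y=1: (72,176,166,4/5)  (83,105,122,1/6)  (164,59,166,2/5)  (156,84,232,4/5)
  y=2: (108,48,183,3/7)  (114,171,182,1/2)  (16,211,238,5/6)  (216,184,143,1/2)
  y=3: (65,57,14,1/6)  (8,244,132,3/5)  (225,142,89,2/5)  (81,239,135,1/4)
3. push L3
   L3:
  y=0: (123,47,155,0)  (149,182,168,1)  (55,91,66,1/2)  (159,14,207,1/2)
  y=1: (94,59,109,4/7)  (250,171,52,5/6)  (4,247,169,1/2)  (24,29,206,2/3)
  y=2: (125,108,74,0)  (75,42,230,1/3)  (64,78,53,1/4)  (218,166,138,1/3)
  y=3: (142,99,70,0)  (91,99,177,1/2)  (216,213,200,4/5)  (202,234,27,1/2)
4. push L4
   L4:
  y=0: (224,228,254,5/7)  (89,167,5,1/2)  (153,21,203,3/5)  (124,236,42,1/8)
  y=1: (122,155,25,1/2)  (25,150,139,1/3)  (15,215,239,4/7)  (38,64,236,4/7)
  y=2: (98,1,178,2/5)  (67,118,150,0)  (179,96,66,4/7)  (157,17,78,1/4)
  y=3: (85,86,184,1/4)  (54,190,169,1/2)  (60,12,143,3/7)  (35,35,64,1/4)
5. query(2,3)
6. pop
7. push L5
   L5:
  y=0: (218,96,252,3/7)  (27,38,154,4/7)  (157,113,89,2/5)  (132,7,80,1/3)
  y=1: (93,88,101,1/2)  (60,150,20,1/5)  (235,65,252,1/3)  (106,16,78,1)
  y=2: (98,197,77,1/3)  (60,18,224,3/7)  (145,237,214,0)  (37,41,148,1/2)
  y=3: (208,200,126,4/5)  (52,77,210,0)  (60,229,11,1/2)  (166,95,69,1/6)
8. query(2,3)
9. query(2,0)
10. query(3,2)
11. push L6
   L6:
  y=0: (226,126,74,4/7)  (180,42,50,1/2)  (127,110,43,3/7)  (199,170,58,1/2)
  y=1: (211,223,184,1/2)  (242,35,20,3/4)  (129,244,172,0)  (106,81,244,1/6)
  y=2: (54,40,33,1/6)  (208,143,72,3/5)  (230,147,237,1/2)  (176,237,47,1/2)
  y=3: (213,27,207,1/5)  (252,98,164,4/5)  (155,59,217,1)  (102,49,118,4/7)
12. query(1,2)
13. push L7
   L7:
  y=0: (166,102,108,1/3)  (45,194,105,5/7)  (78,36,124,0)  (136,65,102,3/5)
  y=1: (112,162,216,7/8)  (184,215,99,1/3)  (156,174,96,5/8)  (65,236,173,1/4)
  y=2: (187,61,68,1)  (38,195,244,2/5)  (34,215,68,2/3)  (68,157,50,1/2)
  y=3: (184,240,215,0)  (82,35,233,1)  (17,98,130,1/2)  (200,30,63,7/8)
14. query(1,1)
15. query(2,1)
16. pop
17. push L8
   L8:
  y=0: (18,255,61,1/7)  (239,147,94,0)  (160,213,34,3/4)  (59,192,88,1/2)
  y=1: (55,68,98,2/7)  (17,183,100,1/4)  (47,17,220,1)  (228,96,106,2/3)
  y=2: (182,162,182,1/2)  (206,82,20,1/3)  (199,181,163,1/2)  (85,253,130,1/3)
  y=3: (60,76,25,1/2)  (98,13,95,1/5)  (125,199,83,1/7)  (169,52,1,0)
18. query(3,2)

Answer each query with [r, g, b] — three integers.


query (2,3) [L1,L2,L3,L4] — begin 0,0,0
L1 α=3/8: [357/8, 333/4, 231/4]
L2 α=2/5: [4671/40, 427/4, 281/4]
L3 α=4/5: [39231/200, 767/4, 3481/20]
L4 α=3/7: [48231/350, 803/7, 5626/35]
= [138, 115, 161]

(2,3) stack=L1,L2,L3,L5; from [0,0,0]:
after L1 α=3/8: [357/8, 333/4, 231/4]
after L2 α=2/5: [4671/40, 427/4, 281/4]
after L3 α=4/5: [39231/200, 767/4, 3481/20]
after L5 α=1/2: [51231/400, 1683/8, 3701/40]
→ [128, 210, 93]

query (2,0) [L1,L2,L3,L5] — begin 0,0,0
after L1 α=0: [0, 0, 0]
after L2 α=1/2: [93, 119/2, 117/2]
after L3 α=1/2: [74, 301/4, 249/4]
after L5 α=2/5: [536/5, 1807/20, 1459/20]
→ [107, 90, 73]

query (3,2) [L1,L2,L3,L5] — begin 0,0,0
+L1 (α=1/2) → [99/2, 79/2, 108]
+L2 (α=1/2) → [531/4, 447/4, 251/2]
+L3 (α=1/3) → [967/6, 779/6, 389/3]
+L5 (α=1/2) → [1189/12, 1025/12, 833/6]
→ [99, 85, 139]

query (1,2) [L1,L2,L3,L5,L6] — begin 0,0,0
+L1 (α=7/8) → [203/4, 567/8, 791/8]
+L2 (α=1/2) → [659/8, 1935/16, 2247/16]
+L3 (α=1/3) → [959/12, 757/8, 4087/24]
+L5 (α=3/7) → [1499/21, 865/14, 8119/42]
+L6 (α=3/5) → [16102/105, 3868/35, 2531/21]
= [153, 111, 121]

at x=1,y=1 over L1,L2,L3,L5,L6,L7:
L1 α=2/7: [510/7, 330/7, 96/7]
L2 α=1/6: [3131/42, 795/14, 667/21]
L3 α=5/6: [55631/252, 4255/28, 6127/126]
L5 α=1/5: [59411/315, 1061/7, 13514/315]
L6 α=3/4: [288101/1260, 449/7, 16207/630]
L7 α=1/3: [404021/1890, 801/7, 47392/945]
= [214, 114, 50]

at x=2,y=1 over L1,L2,L3,L5,L6,L7:
L1 α=1/7: [95/7, 234/7, 17]
L2 α=2/5: [2581/35, 1528/35, 383/5]
L3 α=1/2: [2721/70, 10173/70, 614/5]
L5 α=1/3: [10946/105, 12448/105, 2488/15]
L6 α=0: [10946/105, 12448/105, 2488/15]
L7 α=5/8: [19123/140, 21449/140, 611/5]
= [137, 153, 122]

query (3,2) [L1,L2,L3,L5,L6,L8] — begin 0,0,0
L1 α=1/2: [99/2, 79/2, 108]
L2 α=1/2: [531/4, 447/4, 251/2]
L3 α=1/3: [967/6, 779/6, 389/3]
L5 α=1/2: [1189/12, 1025/12, 833/6]
L6 α=1/2: [3301/24, 3869/24, 1115/12]
L8 α=1/3: [4321/36, 6905/36, 1895/18]
→ [120, 192, 105]


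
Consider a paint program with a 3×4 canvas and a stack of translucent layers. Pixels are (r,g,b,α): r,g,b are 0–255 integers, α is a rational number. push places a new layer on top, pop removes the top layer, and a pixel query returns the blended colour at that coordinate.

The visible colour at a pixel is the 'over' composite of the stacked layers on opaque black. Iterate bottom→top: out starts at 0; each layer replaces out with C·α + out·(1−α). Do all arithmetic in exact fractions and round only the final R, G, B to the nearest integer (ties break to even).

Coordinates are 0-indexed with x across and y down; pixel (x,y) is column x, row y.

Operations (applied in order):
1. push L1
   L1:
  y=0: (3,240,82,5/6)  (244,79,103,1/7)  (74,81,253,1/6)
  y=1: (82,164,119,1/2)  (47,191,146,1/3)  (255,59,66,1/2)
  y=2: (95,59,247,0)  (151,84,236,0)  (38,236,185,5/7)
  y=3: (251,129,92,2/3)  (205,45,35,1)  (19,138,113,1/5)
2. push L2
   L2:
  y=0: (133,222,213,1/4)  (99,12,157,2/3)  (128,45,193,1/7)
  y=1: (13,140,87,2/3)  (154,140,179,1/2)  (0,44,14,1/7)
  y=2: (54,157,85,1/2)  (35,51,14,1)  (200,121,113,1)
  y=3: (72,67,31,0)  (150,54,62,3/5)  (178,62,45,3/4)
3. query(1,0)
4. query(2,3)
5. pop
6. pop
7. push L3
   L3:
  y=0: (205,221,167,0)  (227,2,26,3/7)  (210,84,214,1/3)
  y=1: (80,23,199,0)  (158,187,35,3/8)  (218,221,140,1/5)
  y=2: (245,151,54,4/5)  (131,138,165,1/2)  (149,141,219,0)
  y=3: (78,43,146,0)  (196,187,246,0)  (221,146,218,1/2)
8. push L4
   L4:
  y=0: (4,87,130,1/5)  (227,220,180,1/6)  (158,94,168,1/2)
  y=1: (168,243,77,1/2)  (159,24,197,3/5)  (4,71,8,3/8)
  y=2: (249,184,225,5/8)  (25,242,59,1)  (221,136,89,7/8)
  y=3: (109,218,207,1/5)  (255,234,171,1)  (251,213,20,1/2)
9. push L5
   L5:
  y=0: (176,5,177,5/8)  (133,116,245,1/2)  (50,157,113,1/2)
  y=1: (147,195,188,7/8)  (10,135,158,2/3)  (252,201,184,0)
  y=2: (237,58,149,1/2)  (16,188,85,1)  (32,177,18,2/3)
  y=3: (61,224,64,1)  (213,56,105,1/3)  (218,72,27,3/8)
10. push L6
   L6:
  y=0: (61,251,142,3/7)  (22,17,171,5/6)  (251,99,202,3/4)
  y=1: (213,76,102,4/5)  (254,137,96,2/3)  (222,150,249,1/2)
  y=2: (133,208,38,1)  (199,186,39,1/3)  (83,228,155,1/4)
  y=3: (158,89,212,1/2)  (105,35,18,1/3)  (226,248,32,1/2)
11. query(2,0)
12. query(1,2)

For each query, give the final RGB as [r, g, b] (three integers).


query (1,0) [L1,L2] — begin 0,0,0
+L1 (α=1/7) → [244/7, 79/7, 103/7]
+L2 (α=2/3) → [1630/21, 247/21, 767/7]
rounded: [78, 12, 110]

(2,3) stack=L1,L2; from [0,0,0]:
after L1 α=1/5: [19/5, 138/5, 113/5]
after L2 α=3/4: [2689/20, 267/5, 197/5]
= [134, 53, 39]

at x=2,y=0 over L3,L4,L5,L6:
+L3 (α=1/3) → [70, 28, 214/3]
+L4 (α=1/2) → [114, 61, 359/3]
+L5 (α=1/2) → [82, 109, 349/3]
+L6 (α=3/4) → [835/4, 203/2, 2167/12]
rounded: [209, 102, 181]

(1,2) stack=L3,L4,L5,L6; from [0,0,0]:
+L3 (α=1/2) → [131/2, 69, 165/2]
+L4 (α=1) → [25, 242, 59]
+L5 (α=1) → [16, 188, 85]
+L6 (α=1/3) → [77, 562/3, 209/3]
rounded: [77, 187, 70]


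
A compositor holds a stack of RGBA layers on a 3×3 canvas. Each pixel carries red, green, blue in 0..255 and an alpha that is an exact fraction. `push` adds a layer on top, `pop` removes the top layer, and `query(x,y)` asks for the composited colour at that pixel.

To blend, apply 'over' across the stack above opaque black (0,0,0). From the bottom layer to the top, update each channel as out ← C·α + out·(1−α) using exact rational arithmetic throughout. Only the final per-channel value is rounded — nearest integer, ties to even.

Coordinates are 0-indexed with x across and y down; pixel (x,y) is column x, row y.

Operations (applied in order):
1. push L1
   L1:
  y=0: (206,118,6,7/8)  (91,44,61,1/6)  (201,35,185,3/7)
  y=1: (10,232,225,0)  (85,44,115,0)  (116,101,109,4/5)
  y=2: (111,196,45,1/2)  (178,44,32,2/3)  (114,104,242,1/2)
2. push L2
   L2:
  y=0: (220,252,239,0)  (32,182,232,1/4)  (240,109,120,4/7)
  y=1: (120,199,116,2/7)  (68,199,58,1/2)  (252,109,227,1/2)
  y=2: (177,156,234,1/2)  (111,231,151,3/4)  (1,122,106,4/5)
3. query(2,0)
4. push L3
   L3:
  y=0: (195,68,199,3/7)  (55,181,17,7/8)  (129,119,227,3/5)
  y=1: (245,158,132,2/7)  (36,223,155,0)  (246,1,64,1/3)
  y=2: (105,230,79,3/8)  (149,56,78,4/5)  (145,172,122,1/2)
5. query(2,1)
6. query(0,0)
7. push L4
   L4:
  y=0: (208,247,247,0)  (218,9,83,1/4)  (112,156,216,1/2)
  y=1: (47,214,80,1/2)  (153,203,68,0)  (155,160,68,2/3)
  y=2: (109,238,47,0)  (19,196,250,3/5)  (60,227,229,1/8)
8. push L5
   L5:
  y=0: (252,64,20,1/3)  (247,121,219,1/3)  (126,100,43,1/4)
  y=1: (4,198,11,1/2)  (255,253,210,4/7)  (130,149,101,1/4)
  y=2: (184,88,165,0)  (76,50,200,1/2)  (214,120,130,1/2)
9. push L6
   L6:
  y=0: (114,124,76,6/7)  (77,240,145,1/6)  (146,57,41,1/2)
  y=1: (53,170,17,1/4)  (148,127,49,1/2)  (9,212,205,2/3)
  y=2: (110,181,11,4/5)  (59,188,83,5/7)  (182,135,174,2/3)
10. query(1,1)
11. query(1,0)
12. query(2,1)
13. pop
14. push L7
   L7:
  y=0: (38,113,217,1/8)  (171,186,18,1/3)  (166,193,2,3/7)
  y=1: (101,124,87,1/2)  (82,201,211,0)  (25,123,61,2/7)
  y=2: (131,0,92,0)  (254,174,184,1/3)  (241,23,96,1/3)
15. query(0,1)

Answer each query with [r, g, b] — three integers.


at x=2,y=0 over L1,L2:
L1 α=3/7: [603/7, 15, 555/7]
L2 α=4/7: [8529/49, 481/7, 5025/49]
→ [174, 69, 103]

(2,1) stack=L1,L2,L3; from [0,0,0]:
after L1 α=4/5: [464/5, 404/5, 436/5]
after L2 α=1/2: [862/5, 949/10, 1571/10]
after L3 α=1/3: [2954/15, 318/5, 1891/15]
= [197, 64, 126]

(0,0) stack=L1,L2,L3; from [0,0,0]:
L1 α=7/8: [721/4, 413/4, 21/4]
L2 α=0: [721/4, 413/4, 21/4]
L3 α=3/7: [1306/7, 617/7, 618/7]
= [187, 88, 88]

(1,1) stack=L1,L2,L3,L4,L5,L6; from [0,0,0]:
after L1 α=0: [0, 0, 0]
after L2 α=1/2: [34, 199/2, 29]
after L3 α=0: [34, 199/2, 29]
after L4 α=0: [34, 199/2, 29]
after L5 α=4/7: [1122/7, 2621/14, 927/7]
after L6 α=1/2: [1079/7, 4399/28, 635/7]
→ [154, 157, 91]

(1,0) stack=L1,L2,L3,L4,L5,L6; from [0,0,0]:
L1 α=1/6: [91/6, 22/3, 61/6]
L2 α=1/4: [155/8, 51, 525/8]
L3 α=7/8: [3235/64, 659/4, 1477/64]
L4 α=1/4: [23657/256, 2013/16, 9743/256]
L5 α=1/3: [55273/384, 2981/24, 37775/384]
L6 α=1/6: [305933/2304, 20665/144, 244555/2304]
→ [133, 144, 106]

(2,1) stack=L1,L2,L3,L4,L5,L6; from [0,0,0]:
+L1 (α=4/5) → [464/5, 404/5, 436/5]
+L2 (α=1/2) → [862/5, 949/10, 1571/10]
+L3 (α=1/3) → [2954/15, 318/5, 1891/15]
+L4 (α=2/3) → [7604/45, 1918/15, 3931/45]
+L5 (α=1/4) → [4777/30, 2663/20, 2723/30]
+L6 (α=2/3) → [5317/90, 11143/60, 15023/90]
rounded: [59, 186, 167]

(0,1) stack=L1,L2,L3,L4,L5,L7; from [0,0,0]:
L1 α=0: [0, 0, 0]
L2 α=2/7: [240/7, 398/7, 232/7]
L3 α=2/7: [4630/49, 4202/49, 3008/49]
L4 α=1/2: [6933/98, 7344/49, 3464/49]
L5 α=1/2: [7325/196, 8523/49, 4003/98]
L7 α=1/2: [27121/392, 14599/98, 12529/196]
= [69, 149, 64]


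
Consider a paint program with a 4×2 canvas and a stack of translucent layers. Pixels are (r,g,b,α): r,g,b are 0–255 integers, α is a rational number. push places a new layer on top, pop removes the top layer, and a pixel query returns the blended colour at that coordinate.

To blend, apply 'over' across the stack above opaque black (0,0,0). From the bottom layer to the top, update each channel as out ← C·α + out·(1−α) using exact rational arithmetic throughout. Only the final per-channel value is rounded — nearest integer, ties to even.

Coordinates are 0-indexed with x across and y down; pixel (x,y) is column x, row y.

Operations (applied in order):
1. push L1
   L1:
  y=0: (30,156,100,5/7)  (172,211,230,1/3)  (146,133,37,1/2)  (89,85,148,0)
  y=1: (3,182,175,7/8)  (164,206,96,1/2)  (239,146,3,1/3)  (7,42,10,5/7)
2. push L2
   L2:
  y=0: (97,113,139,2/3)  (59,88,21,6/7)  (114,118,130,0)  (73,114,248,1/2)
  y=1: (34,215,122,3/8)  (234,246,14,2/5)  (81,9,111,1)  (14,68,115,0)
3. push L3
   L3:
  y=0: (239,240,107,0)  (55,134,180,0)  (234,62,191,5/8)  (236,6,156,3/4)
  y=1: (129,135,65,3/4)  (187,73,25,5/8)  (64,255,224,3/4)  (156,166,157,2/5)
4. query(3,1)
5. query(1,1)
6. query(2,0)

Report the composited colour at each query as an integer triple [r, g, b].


(3,1) stack=L1,L2,L3; from [0,0,0]:
after L1 α=5/7: [5, 30, 50/7]
after L2 α=0: [5, 30, 50/7]
after L3 α=2/5: [327/5, 422/5, 2348/35]
→ [65, 84, 67]

(1,1) stack=L1,L2,L3; from [0,0,0]:
L1 α=1/2: [82, 103, 48]
L2 α=2/5: [714/5, 801/5, 172/5]
L3 α=5/8: [6817/40, 1057/10, 1141/40]
= [170, 106, 29]

(2,0) stack=L1,L2,L3; from [0,0,0]:
after L1 α=1/2: [73, 133/2, 37/2]
after L2 α=0: [73, 133/2, 37/2]
after L3 α=5/8: [1389/8, 1019/16, 2021/16]
= [174, 64, 126]


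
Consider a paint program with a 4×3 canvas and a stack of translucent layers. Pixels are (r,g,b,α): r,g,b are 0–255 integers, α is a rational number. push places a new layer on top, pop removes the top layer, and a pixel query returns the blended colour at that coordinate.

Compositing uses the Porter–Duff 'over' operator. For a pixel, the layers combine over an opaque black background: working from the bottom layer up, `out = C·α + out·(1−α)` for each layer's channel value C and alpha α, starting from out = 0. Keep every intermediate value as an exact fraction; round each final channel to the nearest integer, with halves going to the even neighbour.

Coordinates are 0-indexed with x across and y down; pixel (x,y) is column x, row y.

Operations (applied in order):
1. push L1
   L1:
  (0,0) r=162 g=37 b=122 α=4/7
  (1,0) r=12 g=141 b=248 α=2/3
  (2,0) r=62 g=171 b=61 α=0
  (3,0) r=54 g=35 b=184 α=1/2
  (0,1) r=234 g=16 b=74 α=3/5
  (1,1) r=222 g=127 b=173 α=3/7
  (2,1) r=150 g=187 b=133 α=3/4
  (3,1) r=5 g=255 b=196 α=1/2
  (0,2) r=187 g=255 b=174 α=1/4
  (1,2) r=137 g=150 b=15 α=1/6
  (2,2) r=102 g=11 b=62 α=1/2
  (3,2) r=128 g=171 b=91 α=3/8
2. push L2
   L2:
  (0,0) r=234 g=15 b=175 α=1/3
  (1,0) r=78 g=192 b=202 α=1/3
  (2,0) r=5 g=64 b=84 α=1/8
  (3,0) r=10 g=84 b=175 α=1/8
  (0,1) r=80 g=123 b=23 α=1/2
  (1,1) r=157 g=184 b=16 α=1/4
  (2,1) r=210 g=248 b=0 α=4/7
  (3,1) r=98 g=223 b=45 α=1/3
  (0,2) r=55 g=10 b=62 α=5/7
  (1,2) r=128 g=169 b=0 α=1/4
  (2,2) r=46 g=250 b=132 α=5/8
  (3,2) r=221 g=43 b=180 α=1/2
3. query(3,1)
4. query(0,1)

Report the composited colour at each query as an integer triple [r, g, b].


query (3,1) [L1,L2] — begin 0,0,0
L1 α=1/2: [5/2, 255/2, 98]
L2 α=1/3: [103/3, 478/3, 241/3]
→ [34, 159, 80]

(0,1) stack=L1,L2; from [0,0,0]:
L1 α=3/5: [702/5, 48/5, 222/5]
L2 α=1/2: [551/5, 663/10, 337/10]
→ [110, 66, 34]


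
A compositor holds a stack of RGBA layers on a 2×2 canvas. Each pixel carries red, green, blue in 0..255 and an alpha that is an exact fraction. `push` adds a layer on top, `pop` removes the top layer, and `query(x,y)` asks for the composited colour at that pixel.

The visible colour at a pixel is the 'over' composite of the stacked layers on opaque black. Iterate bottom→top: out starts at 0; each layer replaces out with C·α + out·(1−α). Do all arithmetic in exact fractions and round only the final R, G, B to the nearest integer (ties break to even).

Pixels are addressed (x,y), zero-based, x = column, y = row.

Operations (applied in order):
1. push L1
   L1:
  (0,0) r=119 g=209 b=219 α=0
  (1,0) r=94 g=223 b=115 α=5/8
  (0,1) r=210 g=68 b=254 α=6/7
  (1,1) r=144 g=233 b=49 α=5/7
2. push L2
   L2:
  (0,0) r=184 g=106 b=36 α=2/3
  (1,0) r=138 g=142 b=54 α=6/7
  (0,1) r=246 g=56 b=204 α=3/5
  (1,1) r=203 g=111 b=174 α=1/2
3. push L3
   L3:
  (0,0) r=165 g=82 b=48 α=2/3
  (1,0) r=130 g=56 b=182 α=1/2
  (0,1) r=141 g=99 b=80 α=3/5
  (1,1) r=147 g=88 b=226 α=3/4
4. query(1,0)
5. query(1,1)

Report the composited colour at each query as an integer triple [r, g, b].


(1,0) stack=L1,L2,L3; from [0,0,0]:
L1 α=5/8: [235/4, 1115/8, 575/8]
L2 α=6/7: [3547/28, 1133/8, 3167/56]
L3 α=1/2: [7187/56, 1581/16, 13359/112]
rounded: [128, 99, 119]

at x=1,y=1 over L1,L2,L3:
+L1 (α=5/7) → [720/7, 1165/7, 35]
+L2 (α=1/2) → [2141/14, 971/7, 209/2]
+L3 (α=3/4) → [8315/56, 2819/28, 1565/8]
rounded: [148, 101, 196]


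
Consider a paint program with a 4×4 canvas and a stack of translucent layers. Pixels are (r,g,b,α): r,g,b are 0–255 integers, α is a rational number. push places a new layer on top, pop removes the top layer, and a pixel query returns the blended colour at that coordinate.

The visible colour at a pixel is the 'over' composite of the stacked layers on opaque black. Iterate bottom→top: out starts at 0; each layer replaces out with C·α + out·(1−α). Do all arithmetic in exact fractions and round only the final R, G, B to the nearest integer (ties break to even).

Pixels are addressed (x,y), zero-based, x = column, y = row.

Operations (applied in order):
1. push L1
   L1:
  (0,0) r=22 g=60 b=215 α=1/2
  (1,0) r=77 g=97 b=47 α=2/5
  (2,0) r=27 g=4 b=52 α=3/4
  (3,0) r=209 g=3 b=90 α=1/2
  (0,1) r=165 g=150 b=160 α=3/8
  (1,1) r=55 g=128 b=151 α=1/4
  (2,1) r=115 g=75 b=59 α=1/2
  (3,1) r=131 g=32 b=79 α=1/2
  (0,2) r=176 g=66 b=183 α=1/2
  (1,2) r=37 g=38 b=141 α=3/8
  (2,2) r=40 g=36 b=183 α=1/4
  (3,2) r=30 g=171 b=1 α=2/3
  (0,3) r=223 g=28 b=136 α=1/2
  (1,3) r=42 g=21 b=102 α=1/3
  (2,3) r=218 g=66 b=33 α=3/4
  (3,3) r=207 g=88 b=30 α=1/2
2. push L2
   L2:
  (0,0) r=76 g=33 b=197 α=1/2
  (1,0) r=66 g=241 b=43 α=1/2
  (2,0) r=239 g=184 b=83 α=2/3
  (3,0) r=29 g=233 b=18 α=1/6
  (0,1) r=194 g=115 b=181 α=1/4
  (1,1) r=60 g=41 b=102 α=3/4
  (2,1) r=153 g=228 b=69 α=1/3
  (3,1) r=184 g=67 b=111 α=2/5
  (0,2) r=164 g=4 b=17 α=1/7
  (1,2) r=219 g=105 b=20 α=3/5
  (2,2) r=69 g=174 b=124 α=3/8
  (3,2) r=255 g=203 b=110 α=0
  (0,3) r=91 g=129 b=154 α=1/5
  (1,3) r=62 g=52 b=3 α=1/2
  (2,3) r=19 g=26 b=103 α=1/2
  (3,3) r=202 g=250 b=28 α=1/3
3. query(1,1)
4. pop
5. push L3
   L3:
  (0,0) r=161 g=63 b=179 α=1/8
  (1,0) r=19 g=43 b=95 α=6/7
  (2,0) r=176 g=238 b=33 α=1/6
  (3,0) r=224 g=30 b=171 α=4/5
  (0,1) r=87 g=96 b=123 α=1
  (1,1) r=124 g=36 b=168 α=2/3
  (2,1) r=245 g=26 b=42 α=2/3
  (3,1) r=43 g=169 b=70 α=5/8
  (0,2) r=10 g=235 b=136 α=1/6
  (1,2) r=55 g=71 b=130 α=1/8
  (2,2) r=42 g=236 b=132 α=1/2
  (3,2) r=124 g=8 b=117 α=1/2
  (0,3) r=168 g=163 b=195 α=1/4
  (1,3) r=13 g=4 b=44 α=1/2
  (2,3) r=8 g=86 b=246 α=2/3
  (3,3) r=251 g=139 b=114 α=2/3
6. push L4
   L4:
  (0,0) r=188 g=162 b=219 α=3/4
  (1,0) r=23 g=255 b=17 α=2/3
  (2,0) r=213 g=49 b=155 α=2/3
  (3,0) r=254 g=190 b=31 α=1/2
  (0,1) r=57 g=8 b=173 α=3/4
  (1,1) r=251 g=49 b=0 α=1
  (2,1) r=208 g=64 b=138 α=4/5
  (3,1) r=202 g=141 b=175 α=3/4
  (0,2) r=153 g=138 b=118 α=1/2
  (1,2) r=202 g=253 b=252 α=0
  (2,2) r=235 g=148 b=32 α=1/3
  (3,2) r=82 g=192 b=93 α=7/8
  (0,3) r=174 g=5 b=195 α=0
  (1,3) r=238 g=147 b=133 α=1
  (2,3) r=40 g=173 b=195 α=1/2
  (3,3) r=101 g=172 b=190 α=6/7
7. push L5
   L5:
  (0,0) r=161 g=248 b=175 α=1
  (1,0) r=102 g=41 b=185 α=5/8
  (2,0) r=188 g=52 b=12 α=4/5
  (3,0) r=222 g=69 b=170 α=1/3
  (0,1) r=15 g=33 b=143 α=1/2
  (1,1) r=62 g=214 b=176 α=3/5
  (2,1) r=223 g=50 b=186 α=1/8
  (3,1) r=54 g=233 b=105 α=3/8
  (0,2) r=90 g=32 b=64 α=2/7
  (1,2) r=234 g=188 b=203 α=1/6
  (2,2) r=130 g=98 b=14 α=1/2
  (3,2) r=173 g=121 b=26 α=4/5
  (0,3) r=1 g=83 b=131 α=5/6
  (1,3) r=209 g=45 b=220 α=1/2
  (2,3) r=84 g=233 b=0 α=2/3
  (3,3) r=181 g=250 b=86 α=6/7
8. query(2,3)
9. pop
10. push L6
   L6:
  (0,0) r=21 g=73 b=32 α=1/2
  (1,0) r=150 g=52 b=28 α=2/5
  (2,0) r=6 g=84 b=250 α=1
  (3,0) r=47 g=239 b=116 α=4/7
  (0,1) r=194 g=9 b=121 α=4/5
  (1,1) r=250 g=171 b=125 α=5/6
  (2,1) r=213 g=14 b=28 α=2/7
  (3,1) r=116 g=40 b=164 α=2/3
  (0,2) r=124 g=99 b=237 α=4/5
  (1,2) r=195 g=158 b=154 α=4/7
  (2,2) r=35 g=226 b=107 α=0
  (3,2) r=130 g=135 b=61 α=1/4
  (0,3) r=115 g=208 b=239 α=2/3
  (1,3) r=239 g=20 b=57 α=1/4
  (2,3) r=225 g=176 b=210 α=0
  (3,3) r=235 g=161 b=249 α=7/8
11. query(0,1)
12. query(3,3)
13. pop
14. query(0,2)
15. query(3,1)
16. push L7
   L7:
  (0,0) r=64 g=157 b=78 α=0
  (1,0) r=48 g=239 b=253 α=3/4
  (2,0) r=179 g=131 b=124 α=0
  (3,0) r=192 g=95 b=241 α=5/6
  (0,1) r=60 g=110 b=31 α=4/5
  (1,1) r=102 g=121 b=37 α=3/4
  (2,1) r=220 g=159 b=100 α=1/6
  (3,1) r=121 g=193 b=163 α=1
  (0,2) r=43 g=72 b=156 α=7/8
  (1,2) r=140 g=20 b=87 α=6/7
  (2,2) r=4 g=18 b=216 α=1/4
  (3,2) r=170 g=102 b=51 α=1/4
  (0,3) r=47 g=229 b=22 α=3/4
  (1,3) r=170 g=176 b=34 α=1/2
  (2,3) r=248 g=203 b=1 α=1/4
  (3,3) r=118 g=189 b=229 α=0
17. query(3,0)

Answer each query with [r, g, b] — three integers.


query (1,1) [L1,L2] — begin 0,0,0
+L1 (α=1/4) → [55/4, 32, 151/4]
+L2 (α=3/4) → [775/16, 155/4, 1375/16]
rounded: [48, 39, 86]

query (2,3) [L1,L3,L4,L5] — begin 0,0,0
after L1 α=3/4: [327/2, 99/2, 99/4]
after L3 α=2/3: [359/6, 443/6, 689/4]
after L4 α=1/2: [599/12, 1481/12, 1469/8]
after L5 α=2/3: [2615/36, 7073/36, 1469/24]
rounded: [73, 196, 61]

query (0,1) [L1,L3,L4,L6] — begin 0,0,0
L1 α=3/8: [495/8, 225/4, 60]
L3 α=1: [87, 96, 123]
L4 α=3/4: [129/2, 30, 321/2]
L6 α=4/5: [1681/10, 66/5, 1289/10]
→ [168, 13, 129]

at x=3,y=3 over L1,L3,L4,L6:
+L1 (α=1/2) → [207/2, 44, 15]
+L3 (α=2/3) → [1211/6, 322/3, 81]
+L4 (α=6/7) → [4847/42, 3418/21, 1221/7]
+L6 (α=7/8) → [73937/336, 27085/168, 6711/28]
rounded: [220, 161, 240]

(0,2) stack=L1,L3,L4; from [0,0,0]:
after L1 α=1/2: [88, 33, 183/2]
after L3 α=1/6: [75, 200/3, 1187/12]
after L4 α=1/2: [114, 307/3, 2603/24]
rounded: [114, 102, 108]

(3,1) stack=L1,L3,L4; from [0,0,0]:
L1 α=1/2: [131/2, 16, 79/2]
L3 α=5/8: [823/16, 893/8, 937/16]
L4 α=3/4: [10519/64, 4277/32, 9337/64]
= [164, 134, 146]

(3,0) stack=L1,L3,L4,L7; from [0,0,0]:
+L1 (α=1/2) → [209/2, 3/2, 45]
+L3 (α=4/5) → [2001/10, 243/10, 729/5]
+L4 (α=1/2) → [4541/20, 2143/20, 442/5]
+L7 (α=5/6) → [23741/120, 3881/40, 6467/30]
rounded: [198, 97, 216]


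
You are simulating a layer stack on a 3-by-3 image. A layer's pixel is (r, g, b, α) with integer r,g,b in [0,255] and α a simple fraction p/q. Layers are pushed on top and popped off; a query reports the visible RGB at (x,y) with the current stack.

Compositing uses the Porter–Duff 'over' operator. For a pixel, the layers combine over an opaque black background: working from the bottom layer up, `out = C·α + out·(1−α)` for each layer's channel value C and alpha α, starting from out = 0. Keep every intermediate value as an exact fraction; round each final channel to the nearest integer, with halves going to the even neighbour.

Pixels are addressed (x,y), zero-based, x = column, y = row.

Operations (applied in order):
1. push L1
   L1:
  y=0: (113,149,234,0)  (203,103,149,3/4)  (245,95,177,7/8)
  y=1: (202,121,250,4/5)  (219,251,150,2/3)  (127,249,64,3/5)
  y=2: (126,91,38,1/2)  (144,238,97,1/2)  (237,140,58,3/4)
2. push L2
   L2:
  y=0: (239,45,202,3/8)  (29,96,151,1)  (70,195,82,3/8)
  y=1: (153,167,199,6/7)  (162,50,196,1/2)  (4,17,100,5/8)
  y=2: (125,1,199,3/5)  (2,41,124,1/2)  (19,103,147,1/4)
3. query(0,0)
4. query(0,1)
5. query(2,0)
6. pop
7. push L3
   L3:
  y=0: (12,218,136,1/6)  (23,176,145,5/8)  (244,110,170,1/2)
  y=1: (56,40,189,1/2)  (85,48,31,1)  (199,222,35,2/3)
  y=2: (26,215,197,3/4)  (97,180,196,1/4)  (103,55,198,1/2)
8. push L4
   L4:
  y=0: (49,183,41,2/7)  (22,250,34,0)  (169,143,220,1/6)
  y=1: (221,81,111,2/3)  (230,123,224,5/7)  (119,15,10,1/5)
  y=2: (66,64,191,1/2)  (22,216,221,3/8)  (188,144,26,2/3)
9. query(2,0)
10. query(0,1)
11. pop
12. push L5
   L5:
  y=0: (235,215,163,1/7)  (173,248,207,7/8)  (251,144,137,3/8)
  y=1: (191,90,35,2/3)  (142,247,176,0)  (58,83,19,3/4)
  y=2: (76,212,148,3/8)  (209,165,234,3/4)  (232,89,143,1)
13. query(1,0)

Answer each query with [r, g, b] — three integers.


(0,0) stack=L1,L2; from [0,0,0]:
L1 α=0: [0, 0, 0]
L2 α=3/8: [717/8, 135/8, 303/4]
→ [90, 17, 76]

query (0,1) [L1,L2] — begin 0,0,0
+L1 (α=4/5) → [808/5, 484/5, 200]
+L2 (α=6/7) → [5398/35, 5494/35, 1394/7]
= [154, 157, 199]

(2,0) stack=L1,L2; from [0,0,0]:
+L1 (α=7/8) → [1715/8, 665/8, 1239/8]
+L2 (α=3/8) → [10255/64, 8005/64, 8163/64]
rounded: [160, 125, 128]

query (2,0) [L1,L3,L4] — begin 0,0,0
after L1 α=7/8: [1715/8, 665/8, 1239/8]
after L3 α=1/2: [3667/16, 1545/16, 2599/16]
after L4 α=1/6: [7013/32, 10013/96, 5505/32]
rounded: [219, 104, 172]

at x=0,y=1 over L1,L3,L4:
+L1 (α=4/5) → [808/5, 484/5, 200]
+L3 (α=1/2) → [544/5, 342/5, 389/2]
+L4 (α=2/3) → [918/5, 384/5, 833/6]
= [184, 77, 139]

(1,0) stack=L1,L3,L5; from [0,0,0]:
+L1 (α=3/4) → [609/4, 309/4, 447/4]
+L3 (α=5/8) → [2287/32, 4447/32, 4241/32]
+L5 (α=7/8) → [41039/256, 59999/256, 50609/256]
rounded: [160, 234, 198]


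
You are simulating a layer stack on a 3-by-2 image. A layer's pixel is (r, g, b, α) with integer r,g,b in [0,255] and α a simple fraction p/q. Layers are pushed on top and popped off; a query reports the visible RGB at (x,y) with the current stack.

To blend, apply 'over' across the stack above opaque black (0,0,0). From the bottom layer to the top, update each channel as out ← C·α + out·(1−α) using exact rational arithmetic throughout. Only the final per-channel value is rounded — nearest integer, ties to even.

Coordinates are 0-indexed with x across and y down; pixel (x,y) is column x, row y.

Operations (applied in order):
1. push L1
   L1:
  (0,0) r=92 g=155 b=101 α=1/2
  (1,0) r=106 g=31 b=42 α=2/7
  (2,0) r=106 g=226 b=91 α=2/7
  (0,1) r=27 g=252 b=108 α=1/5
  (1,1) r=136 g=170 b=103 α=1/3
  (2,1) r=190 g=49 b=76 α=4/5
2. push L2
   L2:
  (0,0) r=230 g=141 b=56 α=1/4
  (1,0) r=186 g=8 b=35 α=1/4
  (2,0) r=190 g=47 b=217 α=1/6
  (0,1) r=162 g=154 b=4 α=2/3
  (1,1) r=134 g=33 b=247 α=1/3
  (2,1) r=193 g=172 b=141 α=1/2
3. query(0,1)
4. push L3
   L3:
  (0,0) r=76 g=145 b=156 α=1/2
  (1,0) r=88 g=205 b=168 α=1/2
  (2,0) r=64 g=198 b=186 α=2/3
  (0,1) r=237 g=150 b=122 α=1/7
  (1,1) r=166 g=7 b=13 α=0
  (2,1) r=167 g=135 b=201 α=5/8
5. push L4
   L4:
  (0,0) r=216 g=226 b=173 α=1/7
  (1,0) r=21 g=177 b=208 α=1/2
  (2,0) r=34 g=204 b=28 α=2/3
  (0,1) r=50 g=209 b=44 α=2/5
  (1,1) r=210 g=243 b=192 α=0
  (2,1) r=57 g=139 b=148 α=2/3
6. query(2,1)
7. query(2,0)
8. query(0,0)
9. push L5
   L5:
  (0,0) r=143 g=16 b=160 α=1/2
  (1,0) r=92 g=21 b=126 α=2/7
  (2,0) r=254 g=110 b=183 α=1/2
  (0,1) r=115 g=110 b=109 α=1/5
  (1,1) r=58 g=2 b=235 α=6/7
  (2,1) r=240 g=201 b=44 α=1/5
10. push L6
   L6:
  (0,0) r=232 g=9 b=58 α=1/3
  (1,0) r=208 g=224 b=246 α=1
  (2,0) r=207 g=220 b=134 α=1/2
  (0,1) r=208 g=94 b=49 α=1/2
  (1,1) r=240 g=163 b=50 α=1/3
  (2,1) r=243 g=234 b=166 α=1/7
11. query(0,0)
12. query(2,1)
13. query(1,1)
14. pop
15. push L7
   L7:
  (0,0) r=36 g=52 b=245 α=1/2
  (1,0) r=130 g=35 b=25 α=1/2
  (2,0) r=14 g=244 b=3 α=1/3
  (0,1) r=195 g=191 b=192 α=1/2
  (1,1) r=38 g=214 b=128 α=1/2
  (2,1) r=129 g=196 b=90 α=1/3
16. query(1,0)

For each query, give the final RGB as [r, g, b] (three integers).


(0,1) stack=L1,L2; from [0,0,0]:
L1 α=1/5: [27/5, 252/5, 108/5]
L2 α=2/3: [549/5, 1792/15, 148/15]
→ [110, 119, 10]

(2,1) stack=L1,L2,L3,L4; from [0,0,0]:
L1 α=4/5: [152, 196/5, 304/5]
L2 α=1/2: [345/2, 528/5, 1009/10]
L3 α=5/8: [2705/16, 4959/40, 13077/80]
L4 α=2/3: [4529/48, 16079/120, 36757/240]
rounded: [94, 134, 153]

(2,0) stack=L1,L2,L3,L4; from [0,0,0]:
L1 α=2/7: [212/7, 452/7, 26]
L2 α=1/6: [1195/21, 863/14, 347/6]
L3 α=2/3: [3883/63, 6407/42, 2579/18]
L4 α=2/3: [8167/189, 23543/126, 3587/54]
= [43, 187, 66]

query (0,0) [L1,L2,L3,L4] — begin 0,0,0
+L1 (α=1/2) → [46, 155/2, 101/2]
+L2 (α=1/4) → [92, 747/8, 415/8]
+L3 (α=1/2) → [84, 1907/16, 1663/16]
+L4 (α=1/7) → [720/7, 7529/56, 6373/56]
rounded: [103, 134, 114]

query (0,0) [L1,L2,L3,L4,L5,L6] — begin 0,0,0
after L1 α=1/2: [46, 155/2, 101/2]
after L2 α=1/4: [92, 747/8, 415/8]
after L3 α=1/2: [84, 1907/16, 1663/16]
after L4 α=1/7: [720/7, 7529/56, 6373/56]
after L5 α=1/2: [1721/14, 8425/112, 15333/112]
after L6 α=1/3: [1115/7, 8929/168, 18581/168]
→ [159, 53, 111]

query (2,1) [L1,L2,L3,L4,L5,L6] — begin 0,0,0
after L1 α=4/5: [152, 196/5, 304/5]
after L2 α=1/2: [345/2, 528/5, 1009/10]
after L3 α=5/8: [2705/16, 4959/40, 13077/80]
after L4 α=2/3: [4529/48, 16079/120, 36757/240]
after L5 α=1/5: [7409/60, 22109/150, 39397/300]
after L6 α=1/7: [9839/70, 27959/175, 47697/350]
rounded: [141, 160, 136]

(1,1) stack=L1,L2,L3,L4,L5,L6; from [0,0,0]:
L1 α=1/3: [136/3, 170/3, 103/3]
L2 α=1/3: [674/9, 439/9, 947/9]
L3 α=0: [674/9, 439/9, 947/9]
L4 α=0: [674/9, 439/9, 947/9]
L5 α=6/7: [3806/63, 547/63, 13637/63]
L6 α=1/3: [22732/189, 11363/189, 30424/189]
= [120, 60, 161]

query (1,0) [L1,L2,L3,L4,L5,L7] — begin 0,0,0
L1 α=2/7: [212/7, 62/7, 12]
L2 α=1/4: [969/14, 121/14, 71/4]
L3 α=1/2: [2201/28, 2991/28, 743/8]
L4 α=1/2: [2789/56, 7947/56, 2407/16]
L5 α=2/7: [24249/392, 42087/392, 16067/112]
L7 α=1/2: [75209/784, 55807/784, 18867/224]
rounded: [96, 71, 84]


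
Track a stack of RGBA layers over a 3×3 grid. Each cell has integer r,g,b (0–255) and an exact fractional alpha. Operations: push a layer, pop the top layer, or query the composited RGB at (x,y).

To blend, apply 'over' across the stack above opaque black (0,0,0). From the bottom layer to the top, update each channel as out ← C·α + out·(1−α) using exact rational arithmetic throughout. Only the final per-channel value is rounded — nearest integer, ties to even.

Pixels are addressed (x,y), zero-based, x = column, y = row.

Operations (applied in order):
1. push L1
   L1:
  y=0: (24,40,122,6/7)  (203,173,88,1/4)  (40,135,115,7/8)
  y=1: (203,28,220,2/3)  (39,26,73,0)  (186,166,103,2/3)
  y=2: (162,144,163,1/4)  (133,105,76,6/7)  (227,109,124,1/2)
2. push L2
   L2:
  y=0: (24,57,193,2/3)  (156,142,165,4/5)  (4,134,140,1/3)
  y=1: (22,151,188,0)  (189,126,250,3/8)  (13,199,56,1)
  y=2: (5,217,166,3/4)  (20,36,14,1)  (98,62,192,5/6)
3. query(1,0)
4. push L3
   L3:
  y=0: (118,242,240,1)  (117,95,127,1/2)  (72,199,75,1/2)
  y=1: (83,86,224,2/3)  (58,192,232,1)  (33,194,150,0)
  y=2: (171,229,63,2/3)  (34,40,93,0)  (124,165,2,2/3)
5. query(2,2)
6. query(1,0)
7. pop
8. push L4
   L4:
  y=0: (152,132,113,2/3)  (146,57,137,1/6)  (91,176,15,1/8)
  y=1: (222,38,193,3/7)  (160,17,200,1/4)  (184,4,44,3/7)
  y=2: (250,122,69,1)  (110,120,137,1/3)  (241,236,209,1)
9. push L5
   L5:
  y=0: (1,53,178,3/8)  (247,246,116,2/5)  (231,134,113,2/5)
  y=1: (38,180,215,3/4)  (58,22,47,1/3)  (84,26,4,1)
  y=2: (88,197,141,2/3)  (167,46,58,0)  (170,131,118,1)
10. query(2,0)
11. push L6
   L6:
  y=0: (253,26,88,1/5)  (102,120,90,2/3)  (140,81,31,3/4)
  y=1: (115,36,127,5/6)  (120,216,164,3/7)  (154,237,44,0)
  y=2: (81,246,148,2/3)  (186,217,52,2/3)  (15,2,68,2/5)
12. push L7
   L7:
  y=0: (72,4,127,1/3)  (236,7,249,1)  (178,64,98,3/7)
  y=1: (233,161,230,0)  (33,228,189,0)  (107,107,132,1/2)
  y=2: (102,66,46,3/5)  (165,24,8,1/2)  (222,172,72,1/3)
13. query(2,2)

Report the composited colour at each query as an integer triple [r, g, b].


at x=1,y=0 over L1,L2:
L1 α=1/4: [203/4, 173/4, 22]
L2 α=4/5: [2699/20, 489/4, 682/5]
→ [135, 122, 136]

at x=2,y=2 over L1,L2,L3:
L1 α=1/2: [227/2, 109/2, 62]
L2 α=5/6: [1207/12, 243/4, 511/3]
L3 α=2/3: [4183/36, 521/4, 523/9]
→ [116, 130, 58]

(1,0) stack=L1,L2,L3; from [0,0,0]:
+L1 (α=1/4) → [203/4, 173/4, 22]
+L2 (α=4/5) → [2699/20, 489/4, 682/5]
+L3 (α=1/2) → [5039/40, 869/8, 1317/10]
rounded: [126, 109, 132]

at x=2,y=0 over L1,L2,L4,L5:
+L1 (α=7/8) → [35, 945/8, 805/8]
+L2 (α=1/3) → [74/3, 1481/12, 455/4]
+L4 (α=1/8) → [791/24, 12479/96, 3245/32]
+L5 (α=2/5) → [4487/40, 4211/32, 16967/160]
rounded: [112, 132, 106]

(2,2) stack=L1,L2,L4,L5,L6,L7; from [0,0,0]:
L1 α=1/2: [227/2, 109/2, 62]
L2 α=5/6: [1207/12, 243/4, 511/3]
L4 α=1: [241, 236, 209]
L5 α=1: [170, 131, 118]
L6 α=2/5: [108, 397/5, 98]
L7 α=1/3: [146, 1654/15, 268/3]
rounded: [146, 110, 89]


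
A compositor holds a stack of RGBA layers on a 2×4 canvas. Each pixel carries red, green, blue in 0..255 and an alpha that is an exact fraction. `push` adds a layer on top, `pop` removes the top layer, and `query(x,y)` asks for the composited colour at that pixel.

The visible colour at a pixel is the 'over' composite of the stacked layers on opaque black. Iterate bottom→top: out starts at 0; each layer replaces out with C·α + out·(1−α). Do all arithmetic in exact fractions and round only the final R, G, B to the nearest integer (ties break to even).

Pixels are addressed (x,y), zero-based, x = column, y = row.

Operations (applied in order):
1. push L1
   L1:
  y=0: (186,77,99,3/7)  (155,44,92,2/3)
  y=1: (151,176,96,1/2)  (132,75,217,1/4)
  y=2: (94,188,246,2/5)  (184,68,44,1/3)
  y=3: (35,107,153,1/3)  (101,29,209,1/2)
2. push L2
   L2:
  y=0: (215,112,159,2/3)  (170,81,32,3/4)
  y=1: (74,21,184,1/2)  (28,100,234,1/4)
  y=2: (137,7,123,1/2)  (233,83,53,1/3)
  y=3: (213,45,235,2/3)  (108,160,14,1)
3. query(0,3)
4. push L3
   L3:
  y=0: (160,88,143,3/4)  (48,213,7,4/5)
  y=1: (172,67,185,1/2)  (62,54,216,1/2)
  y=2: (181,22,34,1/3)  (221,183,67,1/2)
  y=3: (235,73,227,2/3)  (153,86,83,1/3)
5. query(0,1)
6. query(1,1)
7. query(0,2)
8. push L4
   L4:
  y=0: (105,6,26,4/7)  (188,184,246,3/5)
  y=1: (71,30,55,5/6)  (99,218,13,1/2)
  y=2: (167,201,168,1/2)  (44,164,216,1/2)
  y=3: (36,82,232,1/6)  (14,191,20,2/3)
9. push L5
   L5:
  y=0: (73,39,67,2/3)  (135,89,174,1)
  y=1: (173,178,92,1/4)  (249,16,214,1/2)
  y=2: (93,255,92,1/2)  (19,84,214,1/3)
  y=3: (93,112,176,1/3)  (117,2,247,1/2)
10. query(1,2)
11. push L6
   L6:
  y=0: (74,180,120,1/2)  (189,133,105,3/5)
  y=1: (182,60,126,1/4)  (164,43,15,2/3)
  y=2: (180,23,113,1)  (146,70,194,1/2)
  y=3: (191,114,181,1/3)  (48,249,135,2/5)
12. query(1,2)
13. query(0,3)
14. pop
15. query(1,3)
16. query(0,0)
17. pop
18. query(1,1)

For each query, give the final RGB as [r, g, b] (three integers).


query (0,3) [L1,L2] — begin 0,0,0
after L1 α=1/3: [35/3, 107/3, 51]
after L2 α=2/3: [1313/9, 377/9, 521/3]
= [146, 42, 174]

at x=0,y=1 over L1,L2,L3:
after L1 α=1/2: [151/2, 88, 48]
after L2 α=1/2: [299/4, 109/2, 116]
after L3 α=1/2: [987/8, 243/4, 301/2]
rounded: [123, 61, 150]

(1,1) stack=L1,L2,L3; from [0,0,0]:
+L1 (α=1/4) → [33, 75/4, 217/4]
+L2 (α=1/4) → [127/4, 625/16, 1587/16]
+L3 (α=1/2) → [375/8, 1489/32, 5043/32]
= [47, 47, 158]

(0,2) stack=L1,L2,L3; from [0,0,0]:
after L1 α=2/5: [188/5, 376/5, 492/5]
after L2 α=1/2: [873/10, 411/10, 1107/10]
after L3 α=1/3: [1778/15, 521/15, 1277/15]
rounded: [119, 35, 85]

(1,2) stack=L1,L2,L3,L4,L5; from [0,0,0]:
+L1 (α=1/3) → [184/3, 68/3, 44/3]
+L2 (α=1/3) → [1067/9, 385/9, 247/9]
+L3 (α=1/2) → [1528/9, 1016/9, 425/9]
+L4 (α=1/2) → [962/9, 1246/9, 2369/18]
+L5 (α=1/3) → [2095/27, 3248/27, 4295/27]
= [78, 120, 159]

(1,2) stack=L1,L2,L3,L4,L5,L6; from [0,0,0]:
L1 α=1/3: [184/3, 68/3, 44/3]
L2 α=1/3: [1067/9, 385/9, 247/9]
L3 α=1/2: [1528/9, 1016/9, 425/9]
L4 α=1/2: [962/9, 1246/9, 2369/18]
L5 α=1/3: [2095/27, 3248/27, 4295/27]
L6 α=1/2: [6037/54, 2569/27, 9533/54]
rounded: [112, 95, 177]

(0,3) stack=L1,L2,L3,L4,L5,L6; from [0,0,0]:
L1 α=1/3: [35/3, 107/3, 51]
L2 α=2/3: [1313/9, 377/9, 521/3]
L3 α=2/3: [5543/27, 1691/27, 1883/9]
L4 α=1/6: [28687/162, 10669/162, 11503/54]
L5 α=1/3: [36220/243, 19741/243, 16255/81]
L6 α=1/3: [118853/729, 67184/729, 47171/243]
= [163, 92, 194]

at x=1,y=3 over L1,L2,L3,L4,L5:
+L1 (α=1/2) → [101/2, 29/2, 209/2]
+L2 (α=1) → [108, 160, 14]
+L3 (α=1/3) → [123, 406/3, 37]
+L4 (α=2/3) → [151/3, 1552/9, 77/3]
+L5 (α=1/2) → [251/3, 785/9, 409/3]
rounded: [84, 87, 136]

(0,0) stack=L1,L2,L3,L4,L5; from [0,0,0]:
+L1 (α=3/7) → [558/7, 33, 297/7]
+L2 (α=2/3) → [3568/21, 257/3, 841/7]
+L3 (α=3/4) → [3412/21, 1049/12, 961/7]
+L4 (α=4/7) → [6352/49, 1145/28, 3611/49]
+L5 (α=2/3) → [4502/49, 3329/84, 10177/147]
rounded: [92, 40, 69]

(1,1) stack=L1,L2,L3,L4; from [0,0,0]:
+L1 (α=1/4) → [33, 75/4, 217/4]
+L2 (α=1/4) → [127/4, 625/16, 1587/16]
+L3 (α=1/2) → [375/8, 1489/32, 5043/32]
+L4 (α=1/2) → [1167/16, 8465/64, 5459/64]
= [73, 132, 85]
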